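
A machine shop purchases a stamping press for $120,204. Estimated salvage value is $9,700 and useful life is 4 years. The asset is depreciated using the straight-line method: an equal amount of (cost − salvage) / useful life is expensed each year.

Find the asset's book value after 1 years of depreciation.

$92,578

Depreciable base = $120,204 − $9,700 = $110,504.
Annual expense = $110,504 / 4 = $27,626.
End of year 1: book value $92,578.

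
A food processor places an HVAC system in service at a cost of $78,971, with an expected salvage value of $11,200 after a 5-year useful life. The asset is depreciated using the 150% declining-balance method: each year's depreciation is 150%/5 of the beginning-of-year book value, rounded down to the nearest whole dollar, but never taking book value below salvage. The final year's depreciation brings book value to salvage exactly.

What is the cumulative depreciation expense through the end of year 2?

$40,275

Depreciable base = $78,971 − $11,200 = $67,771.
Year 1: ⌊$78,971 × 150%/5⌋ = $23,691. Book value $55,280.
Year 2: ⌊$55,280 × 150%/5⌋ = $16,584. Book value $38,696.
Accumulated through year 2 = $78,971 − $38,696 = $40,275.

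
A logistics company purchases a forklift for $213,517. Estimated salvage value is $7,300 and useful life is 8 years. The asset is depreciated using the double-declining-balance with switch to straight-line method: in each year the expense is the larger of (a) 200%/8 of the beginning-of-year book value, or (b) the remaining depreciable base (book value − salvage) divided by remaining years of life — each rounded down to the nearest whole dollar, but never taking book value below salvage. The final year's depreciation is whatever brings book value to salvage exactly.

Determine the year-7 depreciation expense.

$14,457

Depreciable base = $213,517 − $7,300 = $206,217.
Year 1: DB = ⌊$213,517 × 200%/8⌋ = $53,379; SL = ⌊$206,217/8⌋ = $25,777 → take DB $53,379. Book value $160,138.
Year 2: DB = ⌊$160,138 × 200%/8⌋ = $40,034; SL = ⌊$152,838/7⌋ = $21,834 → take DB $40,034. Book value $120,104.
Year 3: DB = ⌊$120,104 × 200%/8⌋ = $30,026; SL = ⌊$112,804/6⌋ = $18,800 → take DB $30,026. Book value $90,078.
Year 4: DB = ⌊$90,078 × 200%/8⌋ = $22,519; SL = ⌊$82,778/5⌋ = $16,555 → take DB $22,519. Book value $67,559.
Year 5: DB = ⌊$67,559 × 200%/8⌋ = $16,889; SL = ⌊$60,259/4⌋ = $15,064 → take DB $16,889. Book value $50,670.
Year 6: DB = ⌊$50,670 × 200%/8⌋ = $12,667; SL = ⌊$43,370/3⌋ = $14,456 → take SL $14,456. Book value $36,214.
Year 7: DB = ⌊$36,214 × 200%/8⌋ = $9,053; SL = ⌊$28,914/2⌋ = $14,457 → take SL $14,457. Book value $21,757.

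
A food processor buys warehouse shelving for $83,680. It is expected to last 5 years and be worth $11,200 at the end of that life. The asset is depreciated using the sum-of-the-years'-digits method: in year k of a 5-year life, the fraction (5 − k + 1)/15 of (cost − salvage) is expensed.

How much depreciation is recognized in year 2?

$19,328

Depreciable base = $83,680 − $11,200 = $72,480.
Sum of the years' digits = 5+4+3+2+1 = 15.
Year 1: $72,480 × 5/15 = $24,160. Book value $59,520.
Year 2: $72,480 × 4/15 = $19,328. Book value $40,192.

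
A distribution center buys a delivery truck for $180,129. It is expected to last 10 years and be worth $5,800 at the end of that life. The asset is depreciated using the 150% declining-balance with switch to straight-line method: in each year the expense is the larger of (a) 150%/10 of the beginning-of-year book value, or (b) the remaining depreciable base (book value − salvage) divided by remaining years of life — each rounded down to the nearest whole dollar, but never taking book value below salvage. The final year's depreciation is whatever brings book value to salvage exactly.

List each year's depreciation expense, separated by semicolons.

Depreciable base = $180,129 − $5,800 = $174,329.
Year 1: DB = ⌊$180,129 × 150%/10⌋ = $27,019; SL = ⌊$174,329/10⌋ = $17,432 → take DB $27,019. Book value $153,110.
Year 2: DB = ⌊$153,110 × 150%/10⌋ = $22,966; SL = ⌊$147,310/9⌋ = $16,367 → take DB $22,966. Book value $130,144.
Year 3: DB = ⌊$130,144 × 150%/10⌋ = $19,521; SL = ⌊$124,344/8⌋ = $15,543 → take DB $19,521. Book value $110,623.
Year 4: DB = ⌊$110,623 × 150%/10⌋ = $16,593; SL = ⌊$104,823/7⌋ = $14,974 → take DB $16,593. Book value $94,030.
Year 5: DB = ⌊$94,030 × 150%/10⌋ = $14,104; SL = ⌊$88,230/6⌋ = $14,705 → take SL $14,705. Book value $79,325.
Year 6: DB = ⌊$79,325 × 150%/10⌋ = $11,898; SL = ⌊$73,525/5⌋ = $14,705 → take SL $14,705. Book value $64,620.
Year 7: DB = ⌊$64,620 × 150%/10⌋ = $9,693; SL = ⌊$58,820/4⌋ = $14,705 → take SL $14,705. Book value $49,915.
Year 8: DB = ⌊$49,915 × 150%/10⌋ = $7,487; SL = ⌊$44,115/3⌋ = $14,705 → take SL $14,705. Book value $35,210.
Year 9: DB = ⌊$35,210 × 150%/10⌋ = $5,281; SL = ⌊$29,410/2⌋ = $14,705 → take SL $14,705. Book value $20,505.
Year 10 (final): $20,505 − $5,800 = $14,705. Book value $5,800.

$27,019; $22,966; $19,521; $16,593; $14,705; $14,705; $14,705; $14,705; $14,705; $14,705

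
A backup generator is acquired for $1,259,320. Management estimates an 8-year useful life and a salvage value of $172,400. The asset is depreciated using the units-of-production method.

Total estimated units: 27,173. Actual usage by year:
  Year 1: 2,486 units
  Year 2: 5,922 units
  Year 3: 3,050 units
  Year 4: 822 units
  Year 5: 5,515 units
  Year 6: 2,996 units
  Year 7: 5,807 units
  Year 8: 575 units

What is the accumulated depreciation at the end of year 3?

$458,320

Depreciable base = $1,259,320 − $172,400 = $1,086,920.
Rate = $1,086,920 / 27,173 units = $40 per unit.
Year 1: 2,486 × $40 = $99,440. Book value $1,159,880.
Year 2: 5,922 × $40 = $236,880. Book value $923,000.
Year 3: 3,050 × $40 = $122,000. Book value $801,000.
Accumulated through year 3 = $1,259,320 − $801,000 = $458,320.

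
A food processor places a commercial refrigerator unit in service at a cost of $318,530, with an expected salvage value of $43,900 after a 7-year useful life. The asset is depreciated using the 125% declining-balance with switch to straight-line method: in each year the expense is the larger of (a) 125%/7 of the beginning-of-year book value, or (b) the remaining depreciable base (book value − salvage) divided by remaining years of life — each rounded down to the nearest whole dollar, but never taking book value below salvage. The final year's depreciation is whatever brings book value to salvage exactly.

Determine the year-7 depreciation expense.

Depreciable base = $318,530 − $43,900 = $274,630.
Year 1: DB = ⌊$318,530 × 125%/7⌋ = $56,880; SL = ⌊$274,630/7⌋ = $39,232 → take DB $56,880. Book value $261,650.
Year 2: DB = ⌊$261,650 × 125%/7⌋ = $46,723; SL = ⌊$217,750/6⌋ = $36,291 → take DB $46,723. Book value $214,927.
Year 3: DB = ⌊$214,927 × 125%/7⌋ = $38,379; SL = ⌊$171,027/5⌋ = $34,205 → take DB $38,379. Book value $176,548.
Year 4: DB = ⌊$176,548 × 125%/7⌋ = $31,526; SL = ⌊$132,648/4⌋ = $33,162 → take SL $33,162. Book value $143,386.
Year 5: DB = ⌊$143,386 × 125%/7⌋ = $25,604; SL = ⌊$99,486/3⌋ = $33,162 → take SL $33,162. Book value $110,224.
Year 6: DB = ⌊$110,224 × 125%/7⌋ = $19,682; SL = ⌊$66,324/2⌋ = $33,162 → take SL $33,162. Book value $77,062.
Year 7 (final): $77,062 − $43,900 = $33,162. Book value $43,900.

$33,162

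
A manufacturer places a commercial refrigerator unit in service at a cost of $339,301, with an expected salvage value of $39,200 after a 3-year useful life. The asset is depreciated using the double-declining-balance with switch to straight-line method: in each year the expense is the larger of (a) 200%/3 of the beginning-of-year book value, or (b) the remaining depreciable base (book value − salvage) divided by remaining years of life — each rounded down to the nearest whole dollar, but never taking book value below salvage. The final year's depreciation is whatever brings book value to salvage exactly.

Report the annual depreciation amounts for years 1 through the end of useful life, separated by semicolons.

$226,200; $73,901; $0

Depreciable base = $339,301 − $39,200 = $300,101.
Year 1: DB = ⌊$339,301 × 200%/3⌋ = $226,200; SL = ⌊$300,101/3⌋ = $100,033 → take DB $226,200. Book value $113,101.
Year 2: DB = ⌊$113,101 × 200%/3⌋ = $75,400; SL = ⌊$73,901/2⌋ = $36,950 → take DB $75,400, capped at $73,901. Book value $39,200.
Year 3 (final): $39,200 − $39,200 = $0. Book value $39,200.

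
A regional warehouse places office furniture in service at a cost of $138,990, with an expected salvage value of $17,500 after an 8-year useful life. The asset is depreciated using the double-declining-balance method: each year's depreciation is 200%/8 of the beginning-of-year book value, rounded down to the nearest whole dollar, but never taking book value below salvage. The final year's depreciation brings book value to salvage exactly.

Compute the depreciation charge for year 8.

Depreciable base = $138,990 − $17,500 = $121,490.
Year 1: ⌊$138,990 × 200%/8⌋ = $34,747. Book value $104,243.
Year 2: ⌊$104,243 × 200%/8⌋ = $26,060. Book value $78,183.
Year 3: ⌊$78,183 × 200%/8⌋ = $19,545. Book value $58,638.
Year 4: ⌊$58,638 × 200%/8⌋ = $14,659. Book value $43,979.
Year 5: ⌊$43,979 × 200%/8⌋ = $10,994. Book value $32,985.
Year 6: ⌊$32,985 × 200%/8⌋ = $8,246. Book value $24,739.
Year 7: ⌊$24,739 × 200%/8⌋ = $6,184. Book value $18,555.
Year 8 (final): $18,555 − $17,500 = $1,055. Book value $17,500.

$1,055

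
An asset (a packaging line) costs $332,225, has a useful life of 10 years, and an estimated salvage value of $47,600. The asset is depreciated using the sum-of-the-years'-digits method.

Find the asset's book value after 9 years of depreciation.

$52,775

Depreciable base = $332,225 − $47,600 = $284,625.
Sum of the years' digits = 10+9+8+7+6+5+4+3+2+1 = 55.
Year 1: $284,625 × 10/55 = $51,750. Book value $280,475.
Year 2: $284,625 × 9/55 = $46,575. Book value $233,900.
Year 3: $284,625 × 8/55 = $41,400. Book value $192,500.
Year 4: $284,625 × 7/55 = $36,225. Book value $156,275.
Year 5: $284,625 × 6/55 = $31,050. Book value $125,225.
Year 6: $284,625 × 5/55 = $25,875. Book value $99,350.
Year 7: $284,625 × 4/55 = $20,700. Book value $78,650.
Year 8: $284,625 × 3/55 = $15,525. Book value $63,125.
Year 9: $284,625 × 2/55 = $10,350. Book value $52,775.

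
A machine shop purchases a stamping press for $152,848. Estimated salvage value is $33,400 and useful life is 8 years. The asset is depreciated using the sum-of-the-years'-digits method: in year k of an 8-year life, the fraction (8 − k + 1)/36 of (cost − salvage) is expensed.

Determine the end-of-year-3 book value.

Depreciable base = $152,848 − $33,400 = $119,448.
Sum of the years' digits = 8+7+6+5+4+3+2+1 = 36.
Year 1: $119,448 × 8/36 = $26,544. Book value $126,304.
Year 2: $119,448 × 7/36 = $23,226. Book value $103,078.
Year 3: $119,448 × 6/36 = $19,908. Book value $83,170.

$83,170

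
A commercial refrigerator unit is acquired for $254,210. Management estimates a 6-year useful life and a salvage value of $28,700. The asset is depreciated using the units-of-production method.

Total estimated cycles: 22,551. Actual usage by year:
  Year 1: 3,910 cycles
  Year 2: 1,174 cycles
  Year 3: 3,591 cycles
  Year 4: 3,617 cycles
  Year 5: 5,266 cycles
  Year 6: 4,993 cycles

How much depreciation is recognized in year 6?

$49,930

Depreciable base = $254,210 − $28,700 = $225,510.
Rate = $225,510 / 22,551 cycles = $10 per cycle.
Year 1: 3,910 × $10 = $39,100. Book value $215,110.
Year 2: 1,174 × $10 = $11,740. Book value $203,370.
Year 3: 3,591 × $10 = $35,910. Book value $167,460.
Year 4: 3,617 × $10 = $36,170. Book value $131,290.
Year 5: 5,266 × $10 = $52,660. Book value $78,630.
Year 6: 4,993 × $10 = $49,930. Book value $28,700.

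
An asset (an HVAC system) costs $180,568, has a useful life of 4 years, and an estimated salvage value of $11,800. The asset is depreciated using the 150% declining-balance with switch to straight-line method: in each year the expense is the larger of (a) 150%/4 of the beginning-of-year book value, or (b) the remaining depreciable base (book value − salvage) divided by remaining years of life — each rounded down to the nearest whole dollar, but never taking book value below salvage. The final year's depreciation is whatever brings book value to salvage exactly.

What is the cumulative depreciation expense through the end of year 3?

$139,400

Depreciable base = $180,568 − $11,800 = $168,768.
Year 1: DB = ⌊$180,568 × 150%/4⌋ = $67,713; SL = ⌊$168,768/4⌋ = $42,192 → take DB $67,713. Book value $112,855.
Year 2: DB = ⌊$112,855 × 150%/4⌋ = $42,320; SL = ⌊$101,055/3⌋ = $33,685 → take DB $42,320. Book value $70,535.
Year 3: DB = ⌊$70,535 × 150%/4⌋ = $26,450; SL = ⌊$58,735/2⌋ = $29,367 → take SL $29,367. Book value $41,168.
Accumulated through year 3 = $180,568 − $41,168 = $139,400.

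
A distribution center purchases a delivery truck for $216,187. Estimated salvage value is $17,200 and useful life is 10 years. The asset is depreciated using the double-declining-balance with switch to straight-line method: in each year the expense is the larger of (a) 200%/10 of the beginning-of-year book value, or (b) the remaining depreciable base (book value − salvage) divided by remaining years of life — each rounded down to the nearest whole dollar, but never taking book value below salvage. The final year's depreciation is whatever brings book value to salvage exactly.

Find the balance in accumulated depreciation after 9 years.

$189,607

Depreciable base = $216,187 − $17,200 = $198,987.
Year 1: DB = ⌊$216,187 × 200%/10⌋ = $43,237; SL = ⌊$198,987/10⌋ = $19,898 → take DB $43,237. Book value $172,950.
Year 2: DB = ⌊$172,950 × 200%/10⌋ = $34,590; SL = ⌊$155,750/9⌋ = $17,305 → take DB $34,590. Book value $138,360.
Year 3: DB = ⌊$138,360 × 200%/10⌋ = $27,672; SL = ⌊$121,160/8⌋ = $15,145 → take DB $27,672. Book value $110,688.
Year 4: DB = ⌊$110,688 × 200%/10⌋ = $22,137; SL = ⌊$93,488/7⌋ = $13,355 → take DB $22,137. Book value $88,551.
Year 5: DB = ⌊$88,551 × 200%/10⌋ = $17,710; SL = ⌊$71,351/6⌋ = $11,891 → take DB $17,710. Book value $70,841.
Year 6: DB = ⌊$70,841 × 200%/10⌋ = $14,168; SL = ⌊$53,641/5⌋ = $10,728 → take DB $14,168. Book value $56,673.
Year 7: DB = ⌊$56,673 × 200%/10⌋ = $11,334; SL = ⌊$39,473/4⌋ = $9,868 → take DB $11,334. Book value $45,339.
Year 8: DB = ⌊$45,339 × 200%/10⌋ = $9,067; SL = ⌊$28,139/3⌋ = $9,379 → take SL $9,379. Book value $35,960.
Year 9: DB = ⌊$35,960 × 200%/10⌋ = $7,192; SL = ⌊$18,760/2⌋ = $9,380 → take SL $9,380. Book value $26,580.
Accumulated through year 9 = $216,187 − $26,580 = $189,607.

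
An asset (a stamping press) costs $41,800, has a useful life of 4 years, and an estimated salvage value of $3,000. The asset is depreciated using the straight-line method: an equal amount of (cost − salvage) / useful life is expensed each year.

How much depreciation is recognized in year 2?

Depreciable base = $41,800 − $3,000 = $38,800.
Annual expense = $38,800 / 4 = $9,700.

$9,700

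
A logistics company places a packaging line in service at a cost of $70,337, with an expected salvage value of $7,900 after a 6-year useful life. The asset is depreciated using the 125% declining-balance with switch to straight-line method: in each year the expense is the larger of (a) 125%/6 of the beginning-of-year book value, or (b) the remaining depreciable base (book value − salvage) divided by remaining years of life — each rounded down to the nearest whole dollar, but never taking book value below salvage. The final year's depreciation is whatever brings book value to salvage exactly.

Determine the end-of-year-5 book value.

$16,900

Depreciable base = $70,337 − $7,900 = $62,437.
Year 1: DB = ⌊$70,337 × 125%/6⌋ = $14,653; SL = ⌊$62,437/6⌋ = $10,406 → take DB $14,653. Book value $55,684.
Year 2: DB = ⌊$55,684 × 125%/6⌋ = $11,600; SL = ⌊$47,784/5⌋ = $9,556 → take DB $11,600. Book value $44,084.
Year 3: DB = ⌊$44,084 × 125%/6⌋ = $9,184; SL = ⌊$36,184/4⌋ = $9,046 → take DB $9,184. Book value $34,900.
Year 4: DB = ⌊$34,900 × 125%/6⌋ = $7,270; SL = ⌊$27,000/3⌋ = $9,000 → take SL $9,000. Book value $25,900.
Year 5: DB = ⌊$25,900 × 125%/6⌋ = $5,395; SL = ⌊$18,000/2⌋ = $9,000 → take SL $9,000. Book value $16,900.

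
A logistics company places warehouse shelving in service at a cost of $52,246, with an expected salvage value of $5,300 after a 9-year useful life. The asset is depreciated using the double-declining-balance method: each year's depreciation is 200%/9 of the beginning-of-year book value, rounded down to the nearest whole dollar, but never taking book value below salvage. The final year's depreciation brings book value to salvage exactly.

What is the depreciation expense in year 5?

$4,249

Depreciable base = $52,246 − $5,300 = $46,946.
Year 1: ⌊$52,246 × 200%/9⌋ = $11,610. Book value $40,636.
Year 2: ⌊$40,636 × 200%/9⌋ = $9,030. Book value $31,606.
Year 3: ⌊$31,606 × 200%/9⌋ = $7,023. Book value $24,583.
Year 4: ⌊$24,583 × 200%/9⌋ = $5,462. Book value $19,121.
Year 5: ⌊$19,121 × 200%/9⌋ = $4,249. Book value $14,872.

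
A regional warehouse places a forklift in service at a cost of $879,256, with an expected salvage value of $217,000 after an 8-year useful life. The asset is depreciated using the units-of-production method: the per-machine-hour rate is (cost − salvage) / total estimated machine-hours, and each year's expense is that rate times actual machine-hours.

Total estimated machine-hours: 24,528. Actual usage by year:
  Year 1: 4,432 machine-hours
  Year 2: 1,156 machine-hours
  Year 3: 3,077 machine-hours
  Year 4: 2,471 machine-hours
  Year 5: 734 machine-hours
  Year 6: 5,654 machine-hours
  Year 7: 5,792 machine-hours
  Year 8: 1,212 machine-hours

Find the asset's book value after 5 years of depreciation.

Depreciable base = $879,256 − $217,000 = $662,256.
Rate = $662,256 / 24,528 machine-hours = $27 per machine-hour.
Year 1: 4,432 × $27 = $119,664. Book value $759,592.
Year 2: 1,156 × $27 = $31,212. Book value $728,380.
Year 3: 3,077 × $27 = $83,079. Book value $645,301.
Year 4: 2,471 × $27 = $66,717. Book value $578,584.
Year 5: 734 × $27 = $19,818. Book value $558,766.

$558,766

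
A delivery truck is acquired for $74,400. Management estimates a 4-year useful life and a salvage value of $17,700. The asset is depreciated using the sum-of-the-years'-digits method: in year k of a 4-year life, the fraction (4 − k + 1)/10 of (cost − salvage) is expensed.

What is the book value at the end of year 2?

$34,710

Depreciable base = $74,400 − $17,700 = $56,700.
Sum of the years' digits = 4+3+2+1 = 10.
Year 1: $56,700 × 4/10 = $22,680. Book value $51,720.
Year 2: $56,700 × 3/10 = $17,010. Book value $34,710.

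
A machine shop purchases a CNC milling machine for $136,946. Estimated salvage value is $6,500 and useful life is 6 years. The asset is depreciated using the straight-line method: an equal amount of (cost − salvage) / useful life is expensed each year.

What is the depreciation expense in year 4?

$21,741

Depreciable base = $136,946 − $6,500 = $130,446.
Annual expense = $130,446 / 6 = $21,741.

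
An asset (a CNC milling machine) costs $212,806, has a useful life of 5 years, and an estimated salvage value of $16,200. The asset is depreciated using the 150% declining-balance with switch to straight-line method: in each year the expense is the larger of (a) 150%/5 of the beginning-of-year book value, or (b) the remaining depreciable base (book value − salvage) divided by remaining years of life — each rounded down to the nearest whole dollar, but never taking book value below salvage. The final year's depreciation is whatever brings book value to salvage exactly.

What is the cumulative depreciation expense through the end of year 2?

Depreciable base = $212,806 − $16,200 = $196,606.
Year 1: DB = ⌊$212,806 × 150%/5⌋ = $63,841; SL = ⌊$196,606/5⌋ = $39,321 → take DB $63,841. Book value $148,965.
Year 2: DB = ⌊$148,965 × 150%/5⌋ = $44,689; SL = ⌊$132,765/4⌋ = $33,191 → take DB $44,689. Book value $104,276.
Accumulated through year 2 = $212,806 − $104,276 = $108,530.

$108,530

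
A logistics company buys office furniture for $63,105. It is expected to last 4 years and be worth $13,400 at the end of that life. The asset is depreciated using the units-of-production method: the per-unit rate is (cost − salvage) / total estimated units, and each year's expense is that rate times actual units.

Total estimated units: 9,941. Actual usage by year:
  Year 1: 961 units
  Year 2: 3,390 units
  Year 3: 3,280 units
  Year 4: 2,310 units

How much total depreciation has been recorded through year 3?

$38,155

Depreciable base = $63,105 − $13,400 = $49,705.
Rate = $49,705 / 9,941 units = $5 per unit.
Year 1: 961 × $5 = $4,805. Book value $58,300.
Year 2: 3,390 × $5 = $16,950. Book value $41,350.
Year 3: 3,280 × $5 = $16,400. Book value $24,950.
Accumulated through year 3 = $63,105 − $24,950 = $38,155.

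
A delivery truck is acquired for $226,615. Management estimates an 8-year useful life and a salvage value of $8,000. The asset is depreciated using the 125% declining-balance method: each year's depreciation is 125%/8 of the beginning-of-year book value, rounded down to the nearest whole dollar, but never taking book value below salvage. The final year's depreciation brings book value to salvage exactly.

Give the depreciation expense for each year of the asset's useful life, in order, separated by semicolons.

Depreciable base = $226,615 − $8,000 = $218,615.
Year 1: ⌊$226,615 × 125%/8⌋ = $35,408. Book value $191,207.
Year 2: ⌊$191,207 × 125%/8⌋ = $29,876. Book value $161,331.
Year 3: ⌊$161,331 × 125%/8⌋ = $25,207. Book value $136,124.
Year 4: ⌊$136,124 × 125%/8⌋ = $21,269. Book value $114,855.
Year 5: ⌊$114,855 × 125%/8⌋ = $17,946. Book value $96,909.
Year 6: ⌊$96,909 × 125%/8⌋ = $15,142. Book value $81,767.
Year 7: ⌊$81,767 × 125%/8⌋ = $12,776. Book value $68,991.
Year 8 (final): $68,991 − $8,000 = $60,991. Book value $8,000.

$35,408; $29,876; $25,207; $21,269; $17,946; $15,142; $12,776; $60,991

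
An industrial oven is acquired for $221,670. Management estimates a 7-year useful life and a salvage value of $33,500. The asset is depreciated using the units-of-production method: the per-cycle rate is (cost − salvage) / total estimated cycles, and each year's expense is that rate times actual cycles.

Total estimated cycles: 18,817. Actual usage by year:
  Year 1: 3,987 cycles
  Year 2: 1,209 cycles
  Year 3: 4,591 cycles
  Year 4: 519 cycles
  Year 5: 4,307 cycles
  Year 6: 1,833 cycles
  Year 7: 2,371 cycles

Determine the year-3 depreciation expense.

$45,910

Depreciable base = $221,670 − $33,500 = $188,170.
Rate = $188,170 / 18,817 cycles = $10 per cycle.
Year 1: 3,987 × $10 = $39,870. Book value $181,800.
Year 2: 1,209 × $10 = $12,090. Book value $169,710.
Year 3: 4,591 × $10 = $45,910. Book value $123,800.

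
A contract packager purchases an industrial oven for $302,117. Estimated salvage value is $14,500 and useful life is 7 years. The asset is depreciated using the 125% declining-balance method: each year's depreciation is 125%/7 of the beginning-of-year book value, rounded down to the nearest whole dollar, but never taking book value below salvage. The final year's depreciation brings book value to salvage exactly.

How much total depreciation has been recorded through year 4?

Depreciable base = $302,117 − $14,500 = $287,617.
Year 1: ⌊$302,117 × 125%/7⌋ = $53,949. Book value $248,168.
Year 2: ⌊$248,168 × 125%/7⌋ = $44,315. Book value $203,853.
Year 3: ⌊$203,853 × 125%/7⌋ = $36,402. Book value $167,451.
Year 4: ⌊$167,451 × 125%/7⌋ = $29,901. Book value $137,550.
Accumulated through year 4 = $302,117 − $137,550 = $164,567.

$164,567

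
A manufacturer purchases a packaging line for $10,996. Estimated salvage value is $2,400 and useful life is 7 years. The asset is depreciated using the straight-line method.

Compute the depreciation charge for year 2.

$1,228

Depreciable base = $10,996 − $2,400 = $8,596.
Annual expense = $8,596 / 7 = $1,228.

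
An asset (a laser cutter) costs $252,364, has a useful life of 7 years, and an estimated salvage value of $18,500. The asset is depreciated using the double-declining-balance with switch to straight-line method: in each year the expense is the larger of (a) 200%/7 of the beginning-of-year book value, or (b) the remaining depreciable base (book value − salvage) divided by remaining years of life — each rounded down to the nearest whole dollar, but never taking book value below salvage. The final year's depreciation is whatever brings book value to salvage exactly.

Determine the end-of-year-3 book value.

Depreciable base = $252,364 − $18,500 = $233,864.
Year 1: DB = ⌊$252,364 × 200%/7⌋ = $72,104; SL = ⌊$233,864/7⌋ = $33,409 → take DB $72,104. Book value $180,260.
Year 2: DB = ⌊$180,260 × 200%/7⌋ = $51,502; SL = ⌊$161,760/6⌋ = $26,960 → take DB $51,502. Book value $128,758.
Year 3: DB = ⌊$128,758 × 200%/7⌋ = $36,788; SL = ⌊$110,258/5⌋ = $22,051 → take DB $36,788. Book value $91,970.

$91,970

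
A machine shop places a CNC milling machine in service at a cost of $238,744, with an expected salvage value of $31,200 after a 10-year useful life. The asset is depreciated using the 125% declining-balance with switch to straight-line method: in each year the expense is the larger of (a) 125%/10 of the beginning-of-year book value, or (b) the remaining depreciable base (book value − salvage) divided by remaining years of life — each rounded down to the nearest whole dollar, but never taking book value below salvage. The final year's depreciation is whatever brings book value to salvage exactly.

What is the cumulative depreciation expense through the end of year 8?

$171,294

Depreciable base = $238,744 − $31,200 = $207,544.
Year 1: DB = ⌊$238,744 × 125%/10⌋ = $29,843; SL = ⌊$207,544/10⌋ = $20,754 → take DB $29,843. Book value $208,901.
Year 2: DB = ⌊$208,901 × 125%/10⌋ = $26,112; SL = ⌊$177,701/9⌋ = $19,744 → take DB $26,112. Book value $182,789.
Year 3: DB = ⌊$182,789 × 125%/10⌋ = $22,848; SL = ⌊$151,589/8⌋ = $18,948 → take DB $22,848. Book value $159,941.
Year 4: DB = ⌊$159,941 × 125%/10⌋ = $19,992; SL = ⌊$128,741/7⌋ = $18,391 → take DB $19,992. Book value $139,949.
Year 5: DB = ⌊$139,949 × 125%/10⌋ = $17,493; SL = ⌊$108,749/6⌋ = $18,124 → take SL $18,124. Book value $121,825.
Year 6: DB = ⌊$121,825 × 125%/10⌋ = $15,228; SL = ⌊$90,625/5⌋ = $18,125 → take SL $18,125. Book value $103,700.
Year 7: DB = ⌊$103,700 × 125%/10⌋ = $12,962; SL = ⌊$72,500/4⌋ = $18,125 → take SL $18,125. Book value $85,575.
Year 8: DB = ⌊$85,575 × 125%/10⌋ = $10,696; SL = ⌊$54,375/3⌋ = $18,125 → take SL $18,125. Book value $67,450.
Accumulated through year 8 = $238,744 − $67,450 = $171,294.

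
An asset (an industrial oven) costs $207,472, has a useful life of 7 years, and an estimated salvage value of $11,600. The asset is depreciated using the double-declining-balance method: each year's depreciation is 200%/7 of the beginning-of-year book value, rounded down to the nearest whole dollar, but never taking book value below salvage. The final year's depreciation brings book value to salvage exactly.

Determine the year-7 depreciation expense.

Depreciable base = $207,472 − $11,600 = $195,872.
Year 1: ⌊$207,472 × 200%/7⌋ = $59,277. Book value $148,195.
Year 2: ⌊$148,195 × 200%/7⌋ = $42,341. Book value $105,854.
Year 3: ⌊$105,854 × 200%/7⌋ = $30,244. Book value $75,610.
Year 4: ⌊$75,610 × 200%/7⌋ = $21,602. Book value $54,008.
Year 5: ⌊$54,008 × 200%/7⌋ = $15,430. Book value $38,578.
Year 6: ⌊$38,578 × 200%/7⌋ = $11,022. Book value $27,556.
Year 7 (final): $27,556 − $11,600 = $15,956. Book value $11,600.

$15,956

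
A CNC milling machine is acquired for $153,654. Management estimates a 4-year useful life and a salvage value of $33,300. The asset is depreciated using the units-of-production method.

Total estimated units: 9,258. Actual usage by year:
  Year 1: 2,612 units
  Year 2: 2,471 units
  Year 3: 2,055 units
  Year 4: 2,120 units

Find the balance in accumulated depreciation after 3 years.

Depreciable base = $153,654 − $33,300 = $120,354.
Rate = $120,354 / 9,258 units = $13 per unit.
Year 1: 2,612 × $13 = $33,956. Book value $119,698.
Year 2: 2,471 × $13 = $32,123. Book value $87,575.
Year 3: 2,055 × $13 = $26,715. Book value $60,860.
Accumulated through year 3 = $153,654 − $60,860 = $92,794.

$92,794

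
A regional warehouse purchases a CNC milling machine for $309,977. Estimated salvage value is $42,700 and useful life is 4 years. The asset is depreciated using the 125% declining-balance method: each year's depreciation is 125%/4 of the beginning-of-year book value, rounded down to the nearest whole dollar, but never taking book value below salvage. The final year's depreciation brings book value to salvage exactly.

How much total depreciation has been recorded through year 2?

Depreciable base = $309,977 − $42,700 = $267,277.
Year 1: ⌊$309,977 × 125%/4⌋ = $96,867. Book value $213,110.
Year 2: ⌊$213,110 × 125%/4⌋ = $66,596. Book value $146,514.
Accumulated through year 2 = $309,977 − $146,514 = $163,463.

$163,463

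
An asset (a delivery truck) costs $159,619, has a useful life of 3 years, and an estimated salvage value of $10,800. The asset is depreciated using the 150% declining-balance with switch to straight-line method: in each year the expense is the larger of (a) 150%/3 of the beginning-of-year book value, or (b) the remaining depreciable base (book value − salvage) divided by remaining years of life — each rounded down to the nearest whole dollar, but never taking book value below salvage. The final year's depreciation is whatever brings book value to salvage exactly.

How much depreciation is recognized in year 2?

Depreciable base = $159,619 − $10,800 = $148,819.
Year 1: DB = ⌊$159,619 × 150%/3⌋ = $79,809; SL = ⌊$148,819/3⌋ = $49,606 → take DB $79,809. Book value $79,810.
Year 2: DB = ⌊$79,810 × 150%/3⌋ = $39,905; SL = ⌊$69,010/2⌋ = $34,505 → take DB $39,905. Book value $39,905.

$39,905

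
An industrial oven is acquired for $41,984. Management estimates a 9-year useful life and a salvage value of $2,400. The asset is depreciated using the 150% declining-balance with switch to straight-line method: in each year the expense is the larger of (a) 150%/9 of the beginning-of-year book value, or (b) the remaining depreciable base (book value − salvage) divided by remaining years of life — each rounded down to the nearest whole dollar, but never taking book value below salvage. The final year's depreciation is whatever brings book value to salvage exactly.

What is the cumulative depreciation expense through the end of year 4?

$21,736

Depreciable base = $41,984 − $2,400 = $39,584.
Year 1: DB = ⌊$41,984 × 150%/9⌋ = $6,997; SL = ⌊$39,584/9⌋ = $4,398 → take DB $6,997. Book value $34,987.
Year 2: DB = ⌊$34,987 × 150%/9⌋ = $5,831; SL = ⌊$32,587/8⌋ = $4,073 → take DB $5,831. Book value $29,156.
Year 3: DB = ⌊$29,156 × 150%/9⌋ = $4,859; SL = ⌊$26,756/7⌋ = $3,822 → take DB $4,859. Book value $24,297.
Year 4: DB = ⌊$24,297 × 150%/9⌋ = $4,049; SL = ⌊$21,897/6⌋ = $3,649 → take DB $4,049. Book value $20,248.
Accumulated through year 4 = $41,984 − $20,248 = $21,736.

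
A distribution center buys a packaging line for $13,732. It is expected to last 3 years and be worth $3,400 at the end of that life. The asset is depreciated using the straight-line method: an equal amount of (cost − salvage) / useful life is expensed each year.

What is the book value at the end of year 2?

$6,844

Depreciable base = $13,732 − $3,400 = $10,332.
Annual expense = $10,332 / 3 = $3,444.
End of year 1: book value $10,288.
End of year 2: book value $6,844.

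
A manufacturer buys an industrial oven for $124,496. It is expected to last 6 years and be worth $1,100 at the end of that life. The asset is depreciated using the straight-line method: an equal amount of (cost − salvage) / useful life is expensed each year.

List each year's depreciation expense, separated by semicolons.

Depreciable base = $124,496 − $1,100 = $123,396.
Annual expense = $123,396 / 6 = $20,566.
End of year 1: book value $103,930.
End of year 2: book value $83,364.
End of year 3: book value $62,798.
End of year 4: book value $42,232.
End of year 5: book value $21,666.
End of year 6: book value $1,100.

$20,566; $20,566; $20,566; $20,566; $20,566; $20,566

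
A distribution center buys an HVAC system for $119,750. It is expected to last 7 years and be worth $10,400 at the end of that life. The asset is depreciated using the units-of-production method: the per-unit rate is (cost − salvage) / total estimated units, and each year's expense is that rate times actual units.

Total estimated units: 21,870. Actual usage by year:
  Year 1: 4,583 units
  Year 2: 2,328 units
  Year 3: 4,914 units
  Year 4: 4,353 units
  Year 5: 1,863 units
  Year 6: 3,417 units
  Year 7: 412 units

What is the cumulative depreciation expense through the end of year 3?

Depreciable base = $119,750 − $10,400 = $109,350.
Rate = $109,350 / 21,870 units = $5 per unit.
Year 1: 4,583 × $5 = $22,915. Book value $96,835.
Year 2: 2,328 × $5 = $11,640. Book value $85,195.
Year 3: 4,914 × $5 = $24,570. Book value $60,625.
Accumulated through year 3 = $119,750 − $60,625 = $59,125.

$59,125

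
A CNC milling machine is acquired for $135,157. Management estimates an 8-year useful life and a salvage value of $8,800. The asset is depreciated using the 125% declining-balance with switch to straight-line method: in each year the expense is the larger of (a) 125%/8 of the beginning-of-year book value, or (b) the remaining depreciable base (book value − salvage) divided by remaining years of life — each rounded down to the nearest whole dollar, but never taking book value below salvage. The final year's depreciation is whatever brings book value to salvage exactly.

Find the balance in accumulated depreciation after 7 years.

$111,879

Depreciable base = $135,157 − $8,800 = $126,357.
Year 1: DB = ⌊$135,157 × 125%/8⌋ = $21,118; SL = ⌊$126,357/8⌋ = $15,794 → take DB $21,118. Book value $114,039.
Year 2: DB = ⌊$114,039 × 125%/8⌋ = $17,818; SL = ⌊$105,239/7⌋ = $15,034 → take DB $17,818. Book value $96,221.
Year 3: DB = ⌊$96,221 × 125%/8⌋ = $15,034; SL = ⌊$87,421/6⌋ = $14,570 → take DB $15,034. Book value $81,187.
Year 4: DB = ⌊$81,187 × 125%/8⌋ = $12,685; SL = ⌊$72,387/5⌋ = $14,477 → take SL $14,477. Book value $66,710.
Year 5: DB = ⌊$66,710 × 125%/8⌋ = $10,423; SL = ⌊$57,910/4⌋ = $14,477 → take SL $14,477. Book value $52,233.
Year 6: DB = ⌊$52,233 × 125%/8⌋ = $8,161; SL = ⌊$43,433/3⌋ = $14,477 → take SL $14,477. Book value $37,756.
Year 7: DB = ⌊$37,756 × 125%/8⌋ = $5,899; SL = ⌊$28,956/2⌋ = $14,478 → take SL $14,478. Book value $23,278.
Accumulated through year 7 = $135,157 − $23,278 = $111,879.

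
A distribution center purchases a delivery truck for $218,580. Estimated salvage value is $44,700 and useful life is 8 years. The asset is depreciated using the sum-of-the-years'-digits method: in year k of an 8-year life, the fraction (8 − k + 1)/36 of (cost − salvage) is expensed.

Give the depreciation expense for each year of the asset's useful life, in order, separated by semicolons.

Depreciable base = $218,580 − $44,700 = $173,880.
Sum of the years' digits = 8+7+6+5+4+3+2+1 = 36.
Year 1: $173,880 × 8/36 = $38,640. Book value $179,940.
Year 2: $173,880 × 7/36 = $33,810. Book value $146,130.
Year 3: $173,880 × 6/36 = $28,980. Book value $117,150.
Year 4: $173,880 × 5/36 = $24,150. Book value $93,000.
Year 5: $173,880 × 4/36 = $19,320. Book value $73,680.
Year 6: $173,880 × 3/36 = $14,490. Book value $59,190.
Year 7: $173,880 × 2/36 = $9,660. Book value $49,530.
Year 8: $173,880 × 1/36 = $4,830. Book value $44,700.

$38,640; $33,810; $28,980; $24,150; $19,320; $14,490; $9,660; $4,830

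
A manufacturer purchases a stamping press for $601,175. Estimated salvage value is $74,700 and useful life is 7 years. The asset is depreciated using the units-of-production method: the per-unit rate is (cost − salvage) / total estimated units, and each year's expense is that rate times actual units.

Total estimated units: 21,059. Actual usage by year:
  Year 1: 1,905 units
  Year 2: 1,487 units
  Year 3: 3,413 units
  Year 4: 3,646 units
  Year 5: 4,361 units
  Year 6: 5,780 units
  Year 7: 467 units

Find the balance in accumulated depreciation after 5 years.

Depreciable base = $601,175 − $74,700 = $526,475.
Rate = $526,475 / 21,059 units = $25 per unit.
Year 1: 1,905 × $25 = $47,625. Book value $553,550.
Year 2: 1,487 × $25 = $37,175. Book value $516,375.
Year 3: 3,413 × $25 = $85,325. Book value $431,050.
Year 4: 3,646 × $25 = $91,150. Book value $339,900.
Year 5: 4,361 × $25 = $109,025. Book value $230,875.
Accumulated through year 5 = $601,175 − $230,875 = $370,300.

$370,300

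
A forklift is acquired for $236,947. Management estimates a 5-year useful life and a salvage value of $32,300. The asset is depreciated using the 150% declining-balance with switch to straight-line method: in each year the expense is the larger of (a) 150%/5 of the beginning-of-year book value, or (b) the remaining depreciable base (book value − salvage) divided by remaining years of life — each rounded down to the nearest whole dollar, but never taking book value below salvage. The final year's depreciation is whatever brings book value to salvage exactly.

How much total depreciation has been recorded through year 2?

$120,842

Depreciable base = $236,947 − $32,300 = $204,647.
Year 1: DB = ⌊$236,947 × 150%/5⌋ = $71,084; SL = ⌊$204,647/5⌋ = $40,929 → take DB $71,084. Book value $165,863.
Year 2: DB = ⌊$165,863 × 150%/5⌋ = $49,758; SL = ⌊$133,563/4⌋ = $33,390 → take DB $49,758. Book value $116,105.
Accumulated through year 2 = $236,947 − $116,105 = $120,842.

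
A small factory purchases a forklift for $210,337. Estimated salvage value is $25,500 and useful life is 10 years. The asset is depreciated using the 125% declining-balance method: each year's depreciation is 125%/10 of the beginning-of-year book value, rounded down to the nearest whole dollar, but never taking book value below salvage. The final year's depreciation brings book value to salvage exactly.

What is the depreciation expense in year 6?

Depreciable base = $210,337 − $25,500 = $184,837.
Year 1: ⌊$210,337 × 125%/10⌋ = $26,292. Book value $184,045.
Year 2: ⌊$184,045 × 125%/10⌋ = $23,005. Book value $161,040.
Year 3: ⌊$161,040 × 125%/10⌋ = $20,130. Book value $140,910.
Year 4: ⌊$140,910 × 125%/10⌋ = $17,613. Book value $123,297.
Year 5: ⌊$123,297 × 125%/10⌋ = $15,412. Book value $107,885.
Year 6: ⌊$107,885 × 125%/10⌋ = $13,485. Book value $94,400.

$13,485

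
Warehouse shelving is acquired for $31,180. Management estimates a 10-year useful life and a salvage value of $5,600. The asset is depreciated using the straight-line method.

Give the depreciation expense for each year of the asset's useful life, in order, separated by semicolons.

Depreciable base = $31,180 − $5,600 = $25,580.
Annual expense = $25,580 / 10 = $2,558.
End of year 1: book value $28,622.
End of year 2: book value $26,064.
End of year 3: book value $23,506.
End of year 4: book value $20,948.
End of year 5: book value $18,390.
End of year 6: book value $15,832.
End of year 7: book value $13,274.
End of year 8: book value $10,716.
End of year 9: book value $8,158.
End of year 10: book value $5,600.

$2,558; $2,558; $2,558; $2,558; $2,558; $2,558; $2,558; $2,558; $2,558; $2,558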